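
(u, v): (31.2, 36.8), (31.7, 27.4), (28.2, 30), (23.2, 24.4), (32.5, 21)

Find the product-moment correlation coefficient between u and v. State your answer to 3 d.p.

n = 5, Σu = 146.8, Σv = 139.6, Σu² = 4368.06, Σv² = 4041.36, Σuv = 4111.32
nΣuv − ΣuΣv = 20556.6 − 20493.28 = 63.32
nΣu² − (Σu)² = 21840.3 − 21550.24 = 290.06; nΣv² − (Σv)² = 20206.8 − 19488.16 = 718.64
r = 63.32 / √(290.06 × 718.64) = 63.32 / 456.5618 ≈ 0.139

0.139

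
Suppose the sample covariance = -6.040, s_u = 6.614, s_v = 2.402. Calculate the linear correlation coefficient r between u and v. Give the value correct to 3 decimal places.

r = Cov(u,v) / (s_u · s_v) = -6.040 / (6.614 × 2.402)
  = -6.040 / 15.8868 ≈ -0.380

-0.380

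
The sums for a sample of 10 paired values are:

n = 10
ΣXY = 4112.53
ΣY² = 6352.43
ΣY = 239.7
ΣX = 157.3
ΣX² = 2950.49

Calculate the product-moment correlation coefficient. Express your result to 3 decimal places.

0.636

r = (nΣXY − ΣXΣY) / √[(nΣX² − (ΣX)²)(nΣY² − (ΣY)²)]
Numerator: 10×4112.53 − 157.3×239.7 = 3420.49
Denominator: √[(29504.9 − 24743.29)(63524.3 − 57456.09)] = √[4761.61 × 6068.21] = 5375.3557
r = 3420.49 / 5375.3557 ≈ 0.636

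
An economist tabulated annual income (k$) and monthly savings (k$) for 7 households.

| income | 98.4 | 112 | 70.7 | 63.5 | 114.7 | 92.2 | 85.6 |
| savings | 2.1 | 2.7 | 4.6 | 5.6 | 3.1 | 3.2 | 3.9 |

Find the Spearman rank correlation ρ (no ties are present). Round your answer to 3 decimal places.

-0.857

Rank income: 5, 6, 2, 1, 7, 4, 3
Rank savings: 1, 2, 6, 7, 3, 4, 5
d = rank(income) − rank(savings): 4, 4, -4, -6, 4, 0, -2; Σd² = 104
ρ = 1 − 6Σd² / [n(n²−1)] = 1 − 6×104 / (7×48) = 1 − 624/336 ≈ -0.857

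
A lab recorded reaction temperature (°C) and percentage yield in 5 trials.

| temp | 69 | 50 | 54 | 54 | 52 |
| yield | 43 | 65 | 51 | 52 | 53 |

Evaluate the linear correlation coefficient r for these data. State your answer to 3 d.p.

-0.822

n = 5, Σx = 279, Σy = 264, Σx² = 15797, Σy² = 14188, Σxy = 14535
nΣxy − ΣxΣy = 72675 − 73656 = -981
nΣx² − (Σx)² = 78985 − 77841 = 1144; nΣy² − (Σy)² = 70940 − 69696 = 1244
r = -981 / √(1144 × 1244) = -981 / 1192.9526 ≈ -0.822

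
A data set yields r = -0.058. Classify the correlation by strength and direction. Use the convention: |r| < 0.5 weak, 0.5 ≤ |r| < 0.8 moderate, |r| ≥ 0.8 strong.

weak negative

r = -0.058 < 0 so the relationship is negative.
|r| = 0.058, which falls in the weak range.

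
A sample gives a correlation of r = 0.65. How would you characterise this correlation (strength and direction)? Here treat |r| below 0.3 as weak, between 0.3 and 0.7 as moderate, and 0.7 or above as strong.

moderate positive

r = 0.65 > 0 so the relationship is positive.
|r| = 0.65, which falls in the moderate range.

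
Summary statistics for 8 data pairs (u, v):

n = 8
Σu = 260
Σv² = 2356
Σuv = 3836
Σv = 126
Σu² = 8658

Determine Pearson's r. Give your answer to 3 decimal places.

r = (nΣuv − ΣuΣv) / √[(nΣu² − (Σu)²)(nΣv² − (Σv)²)]
Numerator: 8×3836 − 260×126 = -2072
Denominator: √[(69264 − 67600)(18848 − 15876)] = √[1664 × 2972] = 2223.8273
r = -2072 / 2223.8273 ≈ -0.932

-0.932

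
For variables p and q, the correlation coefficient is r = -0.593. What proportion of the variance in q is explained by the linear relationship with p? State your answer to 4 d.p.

r² = (-0.593)² = 0.3516

0.3516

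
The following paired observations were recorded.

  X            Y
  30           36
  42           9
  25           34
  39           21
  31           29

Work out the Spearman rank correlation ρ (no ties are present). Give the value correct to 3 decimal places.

-0.900

Rank X: 2, 5, 1, 4, 3
Rank Y: 5, 1, 4, 2, 3
d = rank(X) − rank(Y): -3, 4, -3, 2, 0; Σd² = 38
ρ = 1 − 6Σd² / [n(n²−1)] = 1 − 6×38 / (5×24) = 1 − 228/120 ≈ -0.900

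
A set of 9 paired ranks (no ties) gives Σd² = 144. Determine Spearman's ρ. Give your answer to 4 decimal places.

-0.2000

ρ = 1 − 6Σd² / [n(n²−1)] = 1 − 6×144 / (9×80)
  = 1 − 864/720 = 1 − 1.20000 ≈ -0.2000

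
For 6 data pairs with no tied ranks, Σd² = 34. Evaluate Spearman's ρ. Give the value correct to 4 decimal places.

ρ = 1 − 6Σd² / [n(n²−1)] = 1 − 6×34 / (6×35)
  = 1 − 204/210 = 1 − 0.97143 ≈ 0.0286

0.0286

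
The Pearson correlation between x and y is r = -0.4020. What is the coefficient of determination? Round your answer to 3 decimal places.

0.162

r² = (-0.4020)² = 0.162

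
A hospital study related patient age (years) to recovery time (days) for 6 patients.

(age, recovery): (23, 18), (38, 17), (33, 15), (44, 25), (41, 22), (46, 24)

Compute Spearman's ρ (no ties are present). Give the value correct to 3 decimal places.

0.771

Rank age: 1, 3, 2, 5, 4, 6
Rank recovery: 3, 2, 1, 6, 4, 5
d = rank(age) − rank(recovery): -2, 1, 1, -1, 0, 1; Σd² = 8
ρ = 1 − 6Σd² / [n(n²−1)] = 1 − 6×8 / (6×35) = 1 − 48/210 ≈ 0.771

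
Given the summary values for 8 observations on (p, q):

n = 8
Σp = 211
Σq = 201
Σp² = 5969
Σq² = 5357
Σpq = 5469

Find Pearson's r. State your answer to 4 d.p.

r = (nΣpq − ΣpΣq) / √[(nΣp² − (Σp)²)(nΣq² − (Σq)²)]
Numerator: 8×5469 − 211×201 = 1341
Denominator: √[(47752 − 44521)(42856 − 40401)] = √[3231 × 2455] = 2816.3993
r = 1341 / 2816.3993 ≈ 0.4761

0.4761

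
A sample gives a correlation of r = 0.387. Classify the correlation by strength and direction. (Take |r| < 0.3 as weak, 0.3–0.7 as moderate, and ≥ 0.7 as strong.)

r = 0.387 > 0 so the relationship is positive.
|r| = 0.387, which falls in the moderate range.

moderate positive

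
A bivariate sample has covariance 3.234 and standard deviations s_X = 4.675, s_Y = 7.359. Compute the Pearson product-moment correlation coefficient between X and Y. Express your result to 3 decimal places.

r = Cov(X,Y) / (s_X · s_Y) = 3.234 / (4.675 × 7.359)
  = 3.234 / 34.4033 ≈ 0.094

0.094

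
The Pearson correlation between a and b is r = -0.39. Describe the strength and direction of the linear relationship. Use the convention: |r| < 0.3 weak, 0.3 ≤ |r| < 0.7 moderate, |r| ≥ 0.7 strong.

moderate negative

r = -0.39 < 0 so the relationship is negative.
|r| = 0.39, which falls in the moderate range.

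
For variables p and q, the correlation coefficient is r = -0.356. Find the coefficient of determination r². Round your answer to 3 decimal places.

r² = (-0.356)² = 0.127

0.127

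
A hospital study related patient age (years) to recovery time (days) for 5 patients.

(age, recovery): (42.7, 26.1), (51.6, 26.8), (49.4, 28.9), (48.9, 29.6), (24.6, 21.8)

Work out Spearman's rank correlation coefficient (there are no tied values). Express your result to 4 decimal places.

Rank age: 2, 5, 4, 3, 1
Rank recovery: 2, 3, 4, 5, 1
d = rank(age) − rank(recovery): 0, 2, 0, -2, 0; Σd² = 8
ρ = 1 − 6Σd² / [n(n²−1)] = 1 − 6×8 / (5×24) = 1 − 48/120 ≈ 0.6000

0.6000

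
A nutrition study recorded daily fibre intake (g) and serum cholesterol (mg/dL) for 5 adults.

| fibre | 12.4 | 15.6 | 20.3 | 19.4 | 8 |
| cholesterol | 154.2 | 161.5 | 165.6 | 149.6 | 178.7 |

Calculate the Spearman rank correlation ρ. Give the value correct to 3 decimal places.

-0.300

Rank fibre: 2, 3, 5, 4, 1
Rank cholesterol: 2, 3, 4, 1, 5
d = rank(fibre) − rank(cholesterol): 0, 0, 1, 3, -4; Σd² = 26
ρ = 1 − 6Σd² / [n(n²−1)] = 1 − 6×26 / (5×24) = 1 − 156/120 ≈ -0.300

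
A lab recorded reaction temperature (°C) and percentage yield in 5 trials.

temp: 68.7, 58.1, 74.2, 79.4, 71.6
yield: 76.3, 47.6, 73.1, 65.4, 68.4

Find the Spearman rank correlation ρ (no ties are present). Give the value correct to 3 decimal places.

0.100

Rank temp: 2, 1, 4, 5, 3
Rank yield: 5, 1, 4, 2, 3
d = rank(temp) − rank(yield): -3, 0, 0, 3, 0; Σd² = 18
ρ = 1 − 6Σd² / [n(n²−1)] = 1 − 6×18 / (5×24) = 1 − 108/120 ≈ 0.100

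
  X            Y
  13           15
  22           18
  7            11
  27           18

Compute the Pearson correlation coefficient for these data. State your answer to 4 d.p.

0.9480

n = 4, ΣX = 69, ΣY = 62, ΣX² = 1431, ΣY² = 994, ΣXY = 1154
nΣXY − ΣXΣY = 4616 − 4278 = 338
nΣX² − (ΣX)² = 5724 − 4761 = 963; nΣY² − (ΣY)² = 3976 − 3844 = 132
r = 338 / √(963 × 132) = 338 / 356.5333 ≈ 0.9480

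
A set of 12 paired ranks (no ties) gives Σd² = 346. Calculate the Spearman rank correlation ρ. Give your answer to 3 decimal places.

ρ = 1 − 6Σd² / [n(n²−1)] = 1 − 6×346 / (12×143)
  = 1 − 2076/1716 = 1 − 1.2098 ≈ -0.210

-0.210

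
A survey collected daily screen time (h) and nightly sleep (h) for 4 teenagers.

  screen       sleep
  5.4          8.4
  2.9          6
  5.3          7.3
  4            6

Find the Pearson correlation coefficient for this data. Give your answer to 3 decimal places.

0.866

n = 4, Σx = 17.6, Σy = 27.7, Σx² = 81.66, Σy² = 195.85, Σxy = 125.45
nΣxy − ΣxΣy = 501.8 − 487.52 = 14.28
nΣx² − (Σx)² = 326.64 − 309.76 = 16.88; nΣy² − (Σy)² = 783.4 − 767.29 = 16.11
r = 14.28 / √(16.88 × 16.11) = 14.28 / 16.4905 ≈ 0.866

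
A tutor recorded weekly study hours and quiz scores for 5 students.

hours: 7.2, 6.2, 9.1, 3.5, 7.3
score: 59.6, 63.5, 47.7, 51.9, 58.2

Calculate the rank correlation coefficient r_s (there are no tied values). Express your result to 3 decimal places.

-0.400

Rank hours: 3, 2, 5, 1, 4
Rank score: 4, 5, 1, 2, 3
d = rank(hours) − rank(score): -1, -3, 4, -1, 1; Σd² = 28
ρ = 1 − 6Σd² / [n(n²−1)] = 1 − 6×28 / (5×24) = 1 − 168/120 ≈ -0.400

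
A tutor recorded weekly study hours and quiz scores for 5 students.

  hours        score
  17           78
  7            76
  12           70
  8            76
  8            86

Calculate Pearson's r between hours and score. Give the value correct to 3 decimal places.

n = 5, Σx = 52, Σy = 386, Σx² = 610, Σy² = 29932, Σxy = 3994
nΣxy − ΣxΣy = 19970 − 20072 = -102
nΣx² − (Σx)² = 3050 − 2704 = 346; nΣy² − (Σy)² = 149660 − 148996 = 664
r = -102 / √(346 × 664) = -102 / 479.3162 ≈ -0.213

-0.213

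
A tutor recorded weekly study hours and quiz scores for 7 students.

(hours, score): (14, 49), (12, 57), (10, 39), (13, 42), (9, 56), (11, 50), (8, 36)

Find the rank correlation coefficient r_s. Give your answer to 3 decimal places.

0.286

Rank hours: 7, 5, 3, 6, 2, 4, 1
Rank score: 4, 7, 2, 3, 6, 5, 1
d = rank(hours) − rank(score): 3, -2, 1, 3, -4, -1, 0; Σd² = 40
ρ = 1 − 6Σd² / [n(n²−1)] = 1 − 6×40 / (7×48) = 1 − 240/336 ≈ 0.286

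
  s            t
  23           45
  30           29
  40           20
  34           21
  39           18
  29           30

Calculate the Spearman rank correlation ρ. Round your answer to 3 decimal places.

-0.943

Rank s: 1, 3, 6, 4, 5, 2
Rank t: 6, 4, 2, 3, 1, 5
d = rank(s) − rank(t): -5, -1, 4, 1, 4, -3; Σd² = 68
ρ = 1 − 6Σd² / [n(n²−1)] = 1 − 6×68 / (6×35) = 1 − 408/210 ≈ -0.943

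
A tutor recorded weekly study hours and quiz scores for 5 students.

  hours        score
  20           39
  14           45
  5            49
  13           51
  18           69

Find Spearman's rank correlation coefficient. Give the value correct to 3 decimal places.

-0.300

Rank hours: 5, 3, 1, 2, 4
Rank score: 1, 2, 3, 4, 5
d = rank(hours) − rank(score): 4, 1, -2, -2, -1; Σd² = 26
ρ = 1 − 6Σd² / [n(n²−1)] = 1 − 6×26 / (5×24) = 1 − 156/120 ≈ -0.300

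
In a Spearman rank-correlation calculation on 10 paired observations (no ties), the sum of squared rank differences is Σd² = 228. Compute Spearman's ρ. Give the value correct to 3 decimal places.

-0.382

ρ = 1 − 6Σd² / [n(n²−1)] = 1 − 6×228 / (10×99)
  = 1 − 1368/990 = 1 − 1.3818 ≈ -0.382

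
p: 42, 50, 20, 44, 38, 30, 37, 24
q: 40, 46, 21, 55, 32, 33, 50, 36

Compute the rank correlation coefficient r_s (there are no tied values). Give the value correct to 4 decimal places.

0.6667

Rank p: 6, 8, 1, 7, 5, 3, 4, 2
Rank q: 5, 6, 1, 8, 2, 3, 7, 4
d = rank(p) − rank(q): 1, 2, 0, -1, 3, 0, -3, -2; Σd² = 28
ρ = 1 − 6Σd² / [n(n²−1)] = 1 − 6×28 / (8×63) = 1 − 168/504 ≈ 0.6667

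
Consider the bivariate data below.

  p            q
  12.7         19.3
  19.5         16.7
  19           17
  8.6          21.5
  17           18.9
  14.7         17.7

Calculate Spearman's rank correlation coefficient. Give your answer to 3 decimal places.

Rank p: 2, 6, 5, 1, 4, 3
Rank q: 5, 1, 2, 6, 4, 3
d = rank(p) − rank(q): -3, 5, 3, -5, 0, 0; Σd² = 68
ρ = 1 − 6Σd² / [n(n²−1)] = 1 − 6×68 / (6×35) = 1 − 408/210 ≈ -0.943

-0.943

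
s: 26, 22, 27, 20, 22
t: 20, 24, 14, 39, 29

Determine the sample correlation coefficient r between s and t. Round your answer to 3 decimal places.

n = 5, Σs = 117, Σt = 126, Σs² = 2773, Σt² = 3534, Σst = 2844
nΣst − ΣsΣt = 14220 − 14742 = -522
nΣs² − (Σs)² = 13865 − 13689 = 176; nΣt² − (Σt)² = 17670 − 15876 = 1794
r = -522 / √(176 × 1794) = -522 / 561.9110 ≈ -0.929

-0.929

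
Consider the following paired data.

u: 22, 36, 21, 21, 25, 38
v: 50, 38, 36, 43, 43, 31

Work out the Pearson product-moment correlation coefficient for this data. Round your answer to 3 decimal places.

-0.649

n = 6, Σu = 163, Σv = 241, Σu² = 4731, Σv² = 9899, Σuv = 6380
nΣuv − ΣuΣv = 38280 − 39283 = -1003
nΣu² − (Σu)² = 28386 − 26569 = 1817; nΣv² − (Σv)² = 59394 − 58081 = 1313
r = -1003 / √(1817 × 1313) = -1003 / 1544.5779 ≈ -0.649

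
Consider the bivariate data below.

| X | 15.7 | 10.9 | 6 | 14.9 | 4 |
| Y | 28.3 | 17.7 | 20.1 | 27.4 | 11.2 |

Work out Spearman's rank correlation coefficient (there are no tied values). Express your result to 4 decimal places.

0.9000

Rank X: 5, 3, 2, 4, 1
Rank Y: 5, 2, 3, 4, 1
d = rank(X) − rank(Y): 0, 1, -1, 0, 0; Σd² = 2
ρ = 1 − 6Σd² / [n(n²−1)] = 1 − 6×2 / (5×24) = 1 − 12/120 ≈ 0.9000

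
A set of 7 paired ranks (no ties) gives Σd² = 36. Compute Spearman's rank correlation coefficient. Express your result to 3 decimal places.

ρ = 1 − 6Σd² / [n(n²−1)] = 1 − 6×36 / (7×48)
  = 1 − 216/336 = 1 − 0.6429 ≈ 0.357

0.357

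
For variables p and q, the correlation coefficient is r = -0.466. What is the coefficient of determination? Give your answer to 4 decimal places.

0.2172

r² = (-0.466)² = 0.2172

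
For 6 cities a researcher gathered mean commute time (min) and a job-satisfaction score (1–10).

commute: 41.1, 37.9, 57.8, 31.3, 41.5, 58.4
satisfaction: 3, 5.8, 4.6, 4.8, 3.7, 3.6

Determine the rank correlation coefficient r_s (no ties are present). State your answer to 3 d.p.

Rank commute: 3, 2, 5, 1, 4, 6
Rank satisfaction: 1, 6, 4, 5, 3, 2
d = rank(commute) − rank(satisfaction): 2, -4, 1, -4, 1, 4; Σd² = 54
ρ = 1 − 6Σd² / [n(n²−1)] = 1 − 6×54 / (6×35) = 1 − 324/210 ≈ -0.543

-0.543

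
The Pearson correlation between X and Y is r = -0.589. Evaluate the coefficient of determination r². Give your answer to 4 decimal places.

r² = (-0.589)² = 0.3469

0.3469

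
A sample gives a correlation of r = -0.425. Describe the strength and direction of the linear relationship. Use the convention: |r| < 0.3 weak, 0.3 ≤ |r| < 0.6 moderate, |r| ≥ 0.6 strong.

moderate negative

r = -0.425 < 0 so the relationship is negative.
|r| = 0.425, which falls in the moderate range.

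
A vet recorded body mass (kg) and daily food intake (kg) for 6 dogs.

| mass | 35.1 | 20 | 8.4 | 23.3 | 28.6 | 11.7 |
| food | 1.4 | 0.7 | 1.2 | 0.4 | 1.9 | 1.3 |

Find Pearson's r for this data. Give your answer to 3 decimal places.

n = 6, Σx = 127.1, Σy = 6.9, Σx² = 3200.31, Σy² = 9.35, Σxy = 152.09
nΣxy − ΣxΣy = 912.54 − 876.99 = 35.55
nΣx² − (Σx)² = 19201.86 − 16154.41 = 3047.45; nΣy² − (Σy)² = 56.1 − 47.61 = 8.49
r = 35.55 / √(3047.45 × 8.49) = 35.55 / 160.8504 ≈ 0.221

0.221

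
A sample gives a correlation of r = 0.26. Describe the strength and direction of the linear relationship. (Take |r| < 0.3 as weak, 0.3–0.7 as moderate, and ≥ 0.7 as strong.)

weak positive

r = 0.26 > 0 so the relationship is positive.
|r| = 0.26, which falls in the weak range.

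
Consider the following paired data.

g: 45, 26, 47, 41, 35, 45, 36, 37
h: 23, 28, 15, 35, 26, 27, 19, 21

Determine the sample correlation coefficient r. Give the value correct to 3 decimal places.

n = 8, Σg = 312, Σh = 194, Σg² = 12506, Σh² = 4970, Σgh = 7489
nΣgh − ΣgΣh = 59912 − 60528 = -616
nΣg² − (Σg)² = 100048 − 97344 = 2704; nΣh² − (Σh)² = 39760 − 37636 = 2124
r = -616 / √(2704 × 2124) = -616 / 2396.5175 ≈ -0.257

-0.257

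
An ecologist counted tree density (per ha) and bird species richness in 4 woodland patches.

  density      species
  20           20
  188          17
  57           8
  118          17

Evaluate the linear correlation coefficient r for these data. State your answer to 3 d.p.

n = 4, Σx = 383, Σy = 62, Σx² = 52917, Σy² = 1042, Σxy = 6058
nΣxy − ΣxΣy = 24232 − 23746 = 486
nΣx² − (Σx)² = 211668 − 146689 = 64979; nΣy² − (Σy)² = 4168 − 3844 = 324
r = 486 / √(64979 × 324) = 486 / 4588.3762 ≈ 0.106

0.106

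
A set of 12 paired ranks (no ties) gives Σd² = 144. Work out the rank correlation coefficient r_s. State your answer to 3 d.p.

ρ = 1 − 6Σd² / [n(n²−1)] = 1 − 6×144 / (12×143)
  = 1 − 864/1716 = 1 − 0.5035 ≈ 0.497

0.497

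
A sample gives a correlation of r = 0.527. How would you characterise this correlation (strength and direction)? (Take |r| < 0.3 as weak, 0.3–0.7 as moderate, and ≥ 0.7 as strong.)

r = 0.527 > 0 so the relationship is positive.
|r| = 0.527, which falls in the moderate range.

moderate positive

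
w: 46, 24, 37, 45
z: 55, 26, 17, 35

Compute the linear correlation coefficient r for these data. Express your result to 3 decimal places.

0.613

n = 4, Σw = 152, Σz = 133, Σw² = 6086, Σz² = 5215, Σwz = 5358
nΣwz − ΣwΣz = 21432 − 20216 = 1216
nΣw² − (Σw)² = 24344 − 23104 = 1240; nΣz² − (Σz)² = 20860 − 17689 = 3171
r = 1216 / √(1240 × 3171) = 1216 / 1982.9372 ≈ 0.613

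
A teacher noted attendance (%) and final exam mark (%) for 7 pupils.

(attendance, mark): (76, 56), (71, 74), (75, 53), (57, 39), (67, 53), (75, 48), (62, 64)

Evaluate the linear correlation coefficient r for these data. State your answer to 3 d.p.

0.251

n = 7, Σx = 483, Σy = 387, Σx² = 33649, Σy² = 22151, Σxy = 26827
nΣxy − ΣxΣy = 187789 − 186921 = 868
nΣx² − (Σx)² = 235543 − 233289 = 2254; nΣy² − (Σy)² = 155057 − 149769 = 5288
r = 868 / √(2254 × 5288) = 868 / 3452.4125 ≈ 0.251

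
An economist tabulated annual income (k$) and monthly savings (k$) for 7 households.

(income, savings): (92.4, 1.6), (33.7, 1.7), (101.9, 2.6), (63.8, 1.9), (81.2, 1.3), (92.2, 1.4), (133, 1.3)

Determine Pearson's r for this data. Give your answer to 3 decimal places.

n = 7, Σx = 598.2, Σy = 11.8, Σx² = 56910.78, Σy² = 21.16, Σxy = 998.83
nΣxy − ΣxΣy = 6991.81 − 7058.76 = -66.95
nΣx² − (Σx)² = 398375.46 − 357843.24 = 40532.22; nΣy² − (Σy)² = 148.12 − 139.24 = 8.88
r = -66.95 / √(40532.22 × 8.88) = -66.95 / 599.9384 ≈ -0.112

-0.112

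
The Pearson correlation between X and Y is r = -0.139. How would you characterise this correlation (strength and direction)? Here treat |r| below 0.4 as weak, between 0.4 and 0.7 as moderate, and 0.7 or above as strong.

r = -0.139 < 0 so the relationship is negative.
|r| = 0.139, which falls in the weak range.

weak negative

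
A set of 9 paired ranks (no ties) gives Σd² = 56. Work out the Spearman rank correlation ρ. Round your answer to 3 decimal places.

0.533

ρ = 1 − 6Σd² / [n(n²−1)] = 1 − 6×56 / (9×80)
  = 1 − 336/720 = 1 − 0.4667 ≈ 0.533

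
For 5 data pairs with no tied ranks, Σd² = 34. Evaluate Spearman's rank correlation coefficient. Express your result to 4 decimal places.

-0.7000

ρ = 1 − 6Σd² / [n(n²−1)] = 1 − 6×34 / (5×24)
  = 1 − 204/120 = 1 − 1.70000 ≈ -0.7000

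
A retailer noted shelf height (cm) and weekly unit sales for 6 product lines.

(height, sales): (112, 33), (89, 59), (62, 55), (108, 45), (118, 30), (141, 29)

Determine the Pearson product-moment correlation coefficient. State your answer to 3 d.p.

-0.854

n = 6, Σx = 630, Σy = 251, Σx² = 69778, Σy² = 11361, Σxy = 24846
nΣxy − ΣxΣy = 149076 − 158130 = -9054
nΣx² − (Σx)² = 418668 − 396900 = 21768; nΣy² − (Σy)² = 68166 − 63001 = 5165
r = -9054 / √(21768 × 5165) = -9054 / 10603.3825 ≈ -0.854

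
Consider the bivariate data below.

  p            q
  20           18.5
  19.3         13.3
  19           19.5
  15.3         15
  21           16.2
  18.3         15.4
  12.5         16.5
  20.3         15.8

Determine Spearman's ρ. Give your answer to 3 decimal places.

Rank p: 6, 5, 4, 2, 8, 3, 1, 7
Rank q: 7, 1, 8, 2, 5, 3, 6, 4
d = rank(p) − rank(q): -1, 4, -4, 0, 3, 0, -5, 3; Σd² = 76
ρ = 1 − 6Σd² / [n(n²−1)] = 1 − 6×76 / (8×63) = 1 − 456/504 ≈ 0.095

0.095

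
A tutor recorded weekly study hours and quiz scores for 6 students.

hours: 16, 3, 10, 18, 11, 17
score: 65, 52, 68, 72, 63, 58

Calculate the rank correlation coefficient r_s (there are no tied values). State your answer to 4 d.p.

0.4857

Rank hours: 4, 1, 2, 6, 3, 5
Rank score: 4, 1, 5, 6, 3, 2
d = rank(hours) − rank(score): 0, 0, -3, 0, 0, 3; Σd² = 18
ρ = 1 − 6Σd² / [n(n²−1)] = 1 − 6×18 / (6×35) = 1 − 108/210 ≈ 0.4857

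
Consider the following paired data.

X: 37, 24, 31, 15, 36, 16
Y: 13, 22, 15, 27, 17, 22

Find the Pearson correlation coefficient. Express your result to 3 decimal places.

n = 6, ΣX = 159, ΣY = 116, ΣX² = 4683, ΣY² = 2380, ΣXY = 2843
nΣXY − ΣXΣY = 17058 − 18444 = -1386
nΣX² − (ΣX)² = 28098 − 25281 = 2817; nΣY² − (ΣY)² = 14280 − 13456 = 824
r = -1386 / √(2817 × 824) = -1386 / 1523.5511 ≈ -0.910

-0.910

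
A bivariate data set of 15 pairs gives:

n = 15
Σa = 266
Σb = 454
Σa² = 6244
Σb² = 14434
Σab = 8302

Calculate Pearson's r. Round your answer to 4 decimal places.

0.2441

r = (nΣab − ΣaΣb) / √[(nΣa² − (Σa)²)(nΣb² − (Σb)²)]
Numerator: 15×8302 − 266×454 = 3766
Denominator: √[(93660 − 70756)(216510 − 206116)] = √[22904 × 10394] = 15429.3284
r = 3766 / 15429.3284 ≈ 0.2441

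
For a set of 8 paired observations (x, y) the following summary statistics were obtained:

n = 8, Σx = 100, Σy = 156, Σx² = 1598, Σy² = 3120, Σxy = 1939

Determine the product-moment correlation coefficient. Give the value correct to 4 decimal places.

r = (nΣxy − ΣxΣy) / √[(nΣx² − (Σx)²)(nΣy² − (Σy)²)]
Numerator: 8×1939 − 100×156 = -88
Denominator: √[(12784 − 10000)(24960 − 24336)] = √[2784 × 624] = 1318.0349
r = -88 / 1318.0349 ≈ -0.0668

-0.0668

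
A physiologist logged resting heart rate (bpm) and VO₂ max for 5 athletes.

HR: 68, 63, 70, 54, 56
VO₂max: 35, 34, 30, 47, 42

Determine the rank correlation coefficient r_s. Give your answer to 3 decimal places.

Rank HR: 4, 3, 5, 1, 2
Rank VO₂max: 3, 2, 1, 5, 4
d = rank(HR) − rank(VO₂max): 1, 1, 4, -4, -2; Σd² = 38
ρ = 1 − 6Σd² / [n(n²−1)] = 1 − 6×38 / (5×24) = 1 − 228/120 ≈ -0.900

-0.900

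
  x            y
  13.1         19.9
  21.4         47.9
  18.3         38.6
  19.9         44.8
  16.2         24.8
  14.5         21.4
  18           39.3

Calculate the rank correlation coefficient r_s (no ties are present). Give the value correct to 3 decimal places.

0.964

Rank x: 1, 7, 5, 6, 3, 2, 4
Rank y: 1, 7, 4, 6, 3, 2, 5
d = rank(x) − rank(y): 0, 0, 1, 0, 0, 0, -1; Σd² = 2
ρ = 1 − 6Σd² / [n(n²−1)] = 1 − 6×2 / (7×48) = 1 − 12/336 ≈ 0.964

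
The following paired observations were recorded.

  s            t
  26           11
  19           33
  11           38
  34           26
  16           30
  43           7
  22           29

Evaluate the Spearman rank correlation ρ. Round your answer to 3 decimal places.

-0.929

Rank s: 5, 3, 1, 6, 2, 7, 4
Rank t: 2, 6, 7, 3, 5, 1, 4
d = rank(s) − rank(t): 3, -3, -6, 3, -3, 6, 0; Σd² = 108
ρ = 1 − 6Σd² / [n(n²−1)] = 1 − 6×108 / (7×48) = 1 − 648/336 ≈ -0.929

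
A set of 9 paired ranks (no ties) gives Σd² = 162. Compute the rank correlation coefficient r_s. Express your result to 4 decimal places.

-0.3500

ρ = 1 − 6Σd² / [n(n²−1)] = 1 − 6×162 / (9×80)
  = 1 − 972/720 = 1 − 1.35000 ≈ -0.3500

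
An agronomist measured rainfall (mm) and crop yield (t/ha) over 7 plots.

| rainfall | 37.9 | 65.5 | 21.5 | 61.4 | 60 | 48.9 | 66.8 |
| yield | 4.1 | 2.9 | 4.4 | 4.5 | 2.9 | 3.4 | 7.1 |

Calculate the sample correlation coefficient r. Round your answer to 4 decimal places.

0.1066

n = 7, Σx = 362, Σy = 29.3, Σx² = 20412.32, Σy² = 135.21, Σxy = 1530.78
nΣxy − ΣxΣy = 10715.46 − 10606.6 = 108.86
nΣx² − (Σx)² = 142886.24 − 131044 = 11842.24; nΣy² − (Σy)² = 946.47 − 858.49 = 87.98
r = 108.86 / √(11842.24 × 87.98) = 108.86 / 1020.7254 ≈ 0.1066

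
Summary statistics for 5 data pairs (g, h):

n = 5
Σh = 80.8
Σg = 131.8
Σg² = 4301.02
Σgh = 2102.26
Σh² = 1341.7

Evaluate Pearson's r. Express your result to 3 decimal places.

-0.160

r = (nΣgh − ΣgΣh) / √[(nΣg² − (Σg)²)(nΣh² − (Σh)²)]
Numerator: 5×2102.26 − 131.8×80.8 = -138.14
Denominator: √[(21505.1 − 17371.24)(6708.5 − 6528.64)] = √[4133.86 × 179.86] = 862.2738
r = -138.14 / 862.2738 ≈ -0.160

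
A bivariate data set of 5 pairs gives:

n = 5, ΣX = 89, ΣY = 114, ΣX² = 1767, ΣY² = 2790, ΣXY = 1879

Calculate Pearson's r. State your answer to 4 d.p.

-0.8043

r = (nΣXY − ΣXΣY) / √[(nΣX² − (ΣX)²)(nΣY² − (ΣY)²)]
Numerator: 5×1879 − 89×114 = -751
Denominator: √[(8835 − 7921)(13950 − 12996)] = √[914 × 954] = 933.7858
r = -751 / 933.7858 ≈ -0.8043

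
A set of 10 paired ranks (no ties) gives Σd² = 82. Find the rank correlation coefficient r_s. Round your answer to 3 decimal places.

ρ = 1 − 6Σd² / [n(n²−1)] = 1 − 6×82 / (10×99)
  = 1 − 492/990 = 1 − 0.4970 ≈ 0.503

0.503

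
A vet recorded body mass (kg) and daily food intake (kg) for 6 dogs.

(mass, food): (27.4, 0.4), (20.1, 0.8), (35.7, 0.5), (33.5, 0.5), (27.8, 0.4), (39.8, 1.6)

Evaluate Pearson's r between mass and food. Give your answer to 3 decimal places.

0.455

n = 6, Σx = 184.3, Σy = 4.2, Σx² = 5908.39, Σy² = 4.02, Σxy = 136.44
nΣxy − ΣxΣy = 818.64 − 774.06 = 44.58
nΣx² − (Σx)² = 35450.34 − 33966.49 = 1483.85; nΣy² − (Σy)² = 24.12 − 17.64 = 6.48
r = 44.58 / √(1483.85 × 6.48) = 44.58 / 98.0579 ≈ 0.455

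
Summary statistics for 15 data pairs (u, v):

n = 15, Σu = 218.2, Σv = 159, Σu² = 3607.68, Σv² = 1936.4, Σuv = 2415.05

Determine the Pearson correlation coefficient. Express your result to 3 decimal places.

r = (nΣuv − ΣuΣv) / √[(nΣu² − (Σu)²)(nΣv² − (Σv)²)]
Numerator: 15×2415.05 − 218.2×159 = 1531.95
Denominator: √[(54115.2 − 47611.24)(29046 − 25281)] = √[6503.96 × 3765] = 4948.4755
r = 1531.95 / 4948.4755 ≈ 0.310

0.310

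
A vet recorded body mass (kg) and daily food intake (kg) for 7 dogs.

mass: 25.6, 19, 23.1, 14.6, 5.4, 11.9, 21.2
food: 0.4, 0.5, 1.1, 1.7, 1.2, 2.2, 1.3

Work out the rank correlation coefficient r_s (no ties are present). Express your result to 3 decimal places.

-0.643

Rank mass: 7, 4, 6, 3, 1, 2, 5
Rank food: 1, 2, 3, 6, 4, 7, 5
d = rank(mass) − rank(food): 6, 2, 3, -3, -3, -5, 0; Σd² = 92
ρ = 1 − 6Σd² / [n(n²−1)] = 1 − 6×92 / (7×48) = 1 − 552/336 ≈ -0.643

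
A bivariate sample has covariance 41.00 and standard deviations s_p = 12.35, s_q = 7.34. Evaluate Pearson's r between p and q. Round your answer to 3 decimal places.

r = Cov(p,q) / (s_p · s_q) = 41.00 / (12.35 × 7.34)
  = 41.00 / 90.6490 ≈ 0.452

0.452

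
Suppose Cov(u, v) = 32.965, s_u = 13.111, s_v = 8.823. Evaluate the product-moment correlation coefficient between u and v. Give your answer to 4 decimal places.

0.2850

r = Cov(u,v) / (s_u · s_v) = 32.965 / (13.111 × 8.823)
  = 32.965 / 115.6784 ≈ 0.2850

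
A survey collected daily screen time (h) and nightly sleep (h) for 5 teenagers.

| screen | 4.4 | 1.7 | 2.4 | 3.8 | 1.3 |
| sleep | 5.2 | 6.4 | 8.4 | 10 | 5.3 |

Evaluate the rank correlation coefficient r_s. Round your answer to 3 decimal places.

Rank screen: 5, 2, 3, 4, 1
Rank sleep: 1, 3, 4, 5, 2
d = rank(screen) − rank(sleep): 4, -1, -1, -1, -1; Σd² = 20
ρ = 1 − 6Σd² / [n(n²−1)] = 1 − 6×20 / (5×24) = 1 − 120/120 ≈ 0.000

0.000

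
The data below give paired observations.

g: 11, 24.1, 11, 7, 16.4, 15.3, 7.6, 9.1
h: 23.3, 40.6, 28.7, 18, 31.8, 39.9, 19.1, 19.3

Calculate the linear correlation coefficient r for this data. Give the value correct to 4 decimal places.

0.8973

n = 8, Σg = 101.5, Σh = 220.7, Σg² = 1515.43, Σh² = 6679.49, Σgh = 3129.24
nΣgh − ΣgΣh = 25033.92 − 22401.05 = 2632.87
nΣg² − (Σg)² = 12123.44 − 10302.25 = 1821.19; nΣh² − (Σh)² = 53435.92 − 48708.49 = 4727.43
r = 2632.87 / √(1821.19 × 4727.43) = 2632.87 / 2934.2032 ≈ 0.8973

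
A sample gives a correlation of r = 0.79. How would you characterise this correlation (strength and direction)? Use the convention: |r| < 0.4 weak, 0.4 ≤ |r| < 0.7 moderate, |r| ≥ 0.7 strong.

strong positive

r = 0.79 > 0 so the relationship is positive.
|r| = 0.79, which falls in the strong range.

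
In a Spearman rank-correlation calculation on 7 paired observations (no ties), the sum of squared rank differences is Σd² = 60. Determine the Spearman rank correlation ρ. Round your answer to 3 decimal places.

-0.071

ρ = 1 − 6Σd² / [n(n²−1)] = 1 − 6×60 / (7×48)
  = 1 − 360/336 = 1 − 1.0714 ≈ -0.071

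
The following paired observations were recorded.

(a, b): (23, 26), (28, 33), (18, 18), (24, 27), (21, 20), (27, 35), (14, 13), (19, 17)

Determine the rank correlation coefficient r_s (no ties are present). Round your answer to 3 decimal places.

0.952

Rank a: 5, 8, 2, 6, 4, 7, 1, 3
Rank b: 5, 7, 3, 6, 4, 8, 1, 2
d = rank(a) − rank(b): 0, 1, -1, 0, 0, -1, 0, 1; Σd² = 4
ρ = 1 − 6Σd² / [n(n²−1)] = 1 − 6×4 / (8×63) = 1 − 24/504 ≈ 0.952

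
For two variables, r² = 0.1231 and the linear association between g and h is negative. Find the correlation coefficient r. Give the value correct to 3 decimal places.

|r| = √0.1231 = 0.351
The association is negative, so r = −0.351.

-0.351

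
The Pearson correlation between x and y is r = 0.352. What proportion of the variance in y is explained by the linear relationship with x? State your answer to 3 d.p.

0.124

r² = (0.352)² = 0.124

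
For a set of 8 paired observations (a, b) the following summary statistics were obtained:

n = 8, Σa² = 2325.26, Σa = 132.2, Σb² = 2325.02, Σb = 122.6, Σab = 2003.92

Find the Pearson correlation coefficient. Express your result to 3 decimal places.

r = (nΣab − ΣaΣb) / √[(nΣa² − (Σa)²)(nΣb² − (Σb)²)]
Numerator: 8×2003.92 − 132.2×122.6 = -176.36
Denominator: √[(18602.08 − 17476.84)(18600.16 − 15030.76)] = √[1125.24 × 3569.4] = 2004.1037
r = -176.36 / 2004.1037 ≈ -0.088

-0.088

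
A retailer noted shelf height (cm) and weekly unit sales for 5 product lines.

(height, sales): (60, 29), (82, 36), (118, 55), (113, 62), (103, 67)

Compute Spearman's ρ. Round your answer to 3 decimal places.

0.600

Rank height: 1, 2, 5, 4, 3
Rank sales: 1, 2, 3, 4, 5
d = rank(height) − rank(sales): 0, 0, 2, 0, -2; Σd² = 8
ρ = 1 − 6Σd² / [n(n²−1)] = 1 − 6×8 / (5×24) = 1 − 48/120 ≈ 0.600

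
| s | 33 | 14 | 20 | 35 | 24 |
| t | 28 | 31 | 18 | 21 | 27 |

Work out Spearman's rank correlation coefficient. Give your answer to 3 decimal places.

Rank s: 4, 1, 2, 5, 3
Rank t: 4, 5, 1, 2, 3
d = rank(s) − rank(t): 0, -4, 1, 3, 0; Σd² = 26
ρ = 1 − 6Σd² / [n(n²−1)] = 1 − 6×26 / (5×24) = 1 − 156/120 ≈ -0.300

-0.300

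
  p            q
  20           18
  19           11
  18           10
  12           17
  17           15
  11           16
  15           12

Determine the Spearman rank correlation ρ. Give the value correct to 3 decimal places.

-0.143

Rank p: 7, 6, 5, 2, 4, 1, 3
Rank q: 7, 2, 1, 6, 4, 5, 3
d = rank(p) − rank(q): 0, 4, 4, -4, 0, -4, 0; Σd² = 64
ρ = 1 − 6Σd² / [n(n²−1)] = 1 − 6×64 / (7×48) = 1 − 384/336 ≈ -0.143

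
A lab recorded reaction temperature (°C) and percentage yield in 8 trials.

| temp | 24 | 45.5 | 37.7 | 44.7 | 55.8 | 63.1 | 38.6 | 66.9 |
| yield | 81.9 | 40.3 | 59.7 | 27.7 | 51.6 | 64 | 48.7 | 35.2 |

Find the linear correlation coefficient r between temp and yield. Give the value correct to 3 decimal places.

-0.462

n = 8, Σx = 376.3, Σy = 409.1, Σx² = 19126.45, Σy² = 23032.37, Σxy = 18440.51
nΣxy − ΣxΣy = 147524.08 − 153944.33 = -6420.25
nΣx² − (Σx)² = 153011.6 − 141601.69 = 11409.91; nΣy² − (Σy)² = 184258.96 − 167362.81 = 16896.15
r = -6420.25 / √(11409.91 × 16896.15) = -6420.25 / 13884.6516 ≈ -0.462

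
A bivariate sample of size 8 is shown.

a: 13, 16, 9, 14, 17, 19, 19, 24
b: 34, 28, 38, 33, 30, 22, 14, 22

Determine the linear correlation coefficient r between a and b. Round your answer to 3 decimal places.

-0.814

n = 8, Σa = 131, Σb = 221, Σa² = 2289, Σb² = 6537, Σab = 3416
nΣab − ΣaΣb = 27328 − 28951 = -1623
nΣa² − (Σa)² = 18312 − 17161 = 1151; nΣb² − (Σb)² = 52296 − 48841 = 3455
r = -1623 / √(1151 × 3455) = -1623 / 1994.1677 ≈ -0.814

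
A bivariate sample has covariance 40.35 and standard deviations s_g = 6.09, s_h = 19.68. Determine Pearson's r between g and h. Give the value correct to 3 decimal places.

0.337

r = Cov(g,h) / (s_g · s_h) = 40.35 / (6.09 × 19.68)
  = 40.35 / 119.8512 ≈ 0.337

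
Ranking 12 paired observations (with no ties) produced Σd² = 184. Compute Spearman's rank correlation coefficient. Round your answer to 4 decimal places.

0.3566

ρ = 1 − 6Σd² / [n(n²−1)] = 1 − 6×184 / (12×143)
  = 1 − 1104/1716 = 1 − 0.64336 ≈ 0.3566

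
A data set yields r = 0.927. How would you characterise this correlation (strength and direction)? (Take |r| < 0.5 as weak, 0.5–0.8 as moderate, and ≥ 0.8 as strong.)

r = 0.927 > 0 so the relationship is positive.
|r| = 0.927, which falls in the strong range.

strong positive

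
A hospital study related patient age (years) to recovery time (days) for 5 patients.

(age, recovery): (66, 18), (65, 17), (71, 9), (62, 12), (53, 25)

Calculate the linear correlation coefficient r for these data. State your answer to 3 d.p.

-0.822

n = 5, Σx = 317, Σy = 81, Σx² = 20275, Σy² = 1463, Σxy = 5001
nΣxy − ΣxΣy = 25005 − 25677 = -672
nΣx² − (Σx)² = 101375 − 100489 = 886; nΣy² − (Σy)² = 7315 − 6561 = 754
r = -672 / √(886 × 754) = -672 / 817.3396 ≈ -0.822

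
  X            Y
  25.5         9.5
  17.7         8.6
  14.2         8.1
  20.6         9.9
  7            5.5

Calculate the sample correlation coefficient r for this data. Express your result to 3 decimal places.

n = 5, ΣX = 85, ΣY = 41.6, ΣX² = 1638.54, ΣY² = 358.08, ΣXY = 751.93
nΣXY − ΣXΣY = 3759.65 − 3536 = 223.65
nΣX² − (ΣX)² = 8192.7 − 7225 = 967.7; nΣY² − (ΣY)² = 1790.4 − 1730.56 = 59.84
r = 223.65 / √(967.7 × 59.84) = 223.65 / 240.6391 ≈ 0.929

0.929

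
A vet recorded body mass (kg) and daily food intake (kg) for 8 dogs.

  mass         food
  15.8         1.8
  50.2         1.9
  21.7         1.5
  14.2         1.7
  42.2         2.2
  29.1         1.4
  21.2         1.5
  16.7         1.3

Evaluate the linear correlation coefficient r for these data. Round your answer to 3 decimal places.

0.604

n = 8, Σx = 211.1, Σy = 13.3, Σx² = 6798.19, Σy² = 22.73, Σxy = 367.6
nΣxy − ΣxΣy = 2940.8 − 2807.63 = 133.17
nΣx² − (Σx)² = 54385.52 − 44563.21 = 9822.31; nΣy² − (Σy)² = 181.84 − 176.89 = 4.95
r = 133.17 / √(9822.31 × 4.95) = 133.17 / 220.5004 ≈ 0.604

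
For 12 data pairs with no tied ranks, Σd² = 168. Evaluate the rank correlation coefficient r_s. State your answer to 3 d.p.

ρ = 1 − 6Σd² / [n(n²−1)] = 1 − 6×168 / (12×143)
  = 1 − 1008/1716 = 1 − 0.5874 ≈ 0.413

0.413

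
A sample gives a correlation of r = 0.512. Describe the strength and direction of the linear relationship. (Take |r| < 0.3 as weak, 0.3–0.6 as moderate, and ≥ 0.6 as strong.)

moderate positive

r = 0.512 > 0 so the relationship is positive.
|r| = 0.512, which falls in the moderate range.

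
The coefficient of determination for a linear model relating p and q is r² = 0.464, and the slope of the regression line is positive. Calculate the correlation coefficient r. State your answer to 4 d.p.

0.6812

|r| = √0.464 = 0.6812
The association is positive, so r = 0.6812.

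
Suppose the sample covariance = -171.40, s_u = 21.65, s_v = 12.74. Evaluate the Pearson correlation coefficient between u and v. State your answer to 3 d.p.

-0.621

r = Cov(u,v) / (s_u · s_v) = -171.40 / (21.65 × 12.74)
  = -171.40 / 275.8210 ≈ -0.621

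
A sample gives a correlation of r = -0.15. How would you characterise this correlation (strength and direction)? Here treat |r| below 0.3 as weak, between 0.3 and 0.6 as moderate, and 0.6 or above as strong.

r = -0.15 < 0 so the relationship is negative.
|r| = 0.15, which falls in the weak range.

weak negative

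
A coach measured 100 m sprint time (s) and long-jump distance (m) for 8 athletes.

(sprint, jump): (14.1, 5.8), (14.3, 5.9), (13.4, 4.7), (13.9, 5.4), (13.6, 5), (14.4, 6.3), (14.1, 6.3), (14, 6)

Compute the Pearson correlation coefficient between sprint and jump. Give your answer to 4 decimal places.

0.9164

n = 8, Σx = 111.8, Σy = 45.4, Σx² = 1563.2, Σy² = 260.08, Σxy = 635.74
nΣxy − ΣxΣy = 5085.92 − 5075.72 = 10.2
nΣx² − (Σx)² = 12505.6 − 12499.24 = 6.36; nΣy² − (Σy)² = 2080.64 − 2061.16 = 19.48
r = 10.2 / √(6.36 × 19.48) = 10.2 / 11.1307 ≈ 0.9164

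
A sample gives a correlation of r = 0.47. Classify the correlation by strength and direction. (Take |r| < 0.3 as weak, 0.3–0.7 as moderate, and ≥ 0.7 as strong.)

r = 0.47 > 0 so the relationship is positive.
|r| = 0.47, which falls in the moderate range.

moderate positive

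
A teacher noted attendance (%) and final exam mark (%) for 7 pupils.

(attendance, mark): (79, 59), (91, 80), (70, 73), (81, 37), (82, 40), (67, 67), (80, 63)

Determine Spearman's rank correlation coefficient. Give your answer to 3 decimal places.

-0.143

Rank attendance: 3, 7, 2, 5, 6, 1, 4
Rank mark: 3, 7, 6, 1, 2, 5, 4
d = rank(attendance) − rank(mark): 0, 0, -4, 4, 4, -4, 0; Σd² = 64
ρ = 1 − 6Σd² / [n(n²−1)] = 1 − 6×64 / (7×48) = 1 − 384/336 ≈ -0.143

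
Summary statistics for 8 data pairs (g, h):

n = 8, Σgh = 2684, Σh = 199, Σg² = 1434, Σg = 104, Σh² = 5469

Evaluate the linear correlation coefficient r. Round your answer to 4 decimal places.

r = (nΣgh − ΣgΣh) / √[(nΣg² − (Σg)²)(nΣh² − (Σh)²)]
Numerator: 8×2684 − 104×199 = 776
Denominator: √[(11472 − 10816)(43752 − 39601)] = √[656 × 4151] = 1650.1685
r = 776 / 1650.1685 ≈ 0.4703

0.4703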